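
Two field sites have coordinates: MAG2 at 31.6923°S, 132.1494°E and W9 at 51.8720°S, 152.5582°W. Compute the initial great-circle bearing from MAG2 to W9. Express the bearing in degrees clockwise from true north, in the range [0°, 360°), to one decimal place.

Δλ = 75.2924°
y = sin Δλ · cos φ₂ = 0.597190
x = cos φ₁ sin φ₂ − sin φ₁ cos φ₂ cos Δλ = -0.586980
θ = atan2(y, x) = 134.5060° → 134.5060° (mod 360°)

134.5°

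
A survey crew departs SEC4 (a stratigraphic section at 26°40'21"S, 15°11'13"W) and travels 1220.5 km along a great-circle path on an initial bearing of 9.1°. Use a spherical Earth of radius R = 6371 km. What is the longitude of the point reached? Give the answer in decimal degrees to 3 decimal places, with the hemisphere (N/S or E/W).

SEC4: φ = -26.67250°, λ = -15.18694°
δ = d/R = 1220.5/6371 = 0.191571 rad
φ₂ = arcsin(sin φ₁ cos δ + cos φ₁ sin δ cos θ)
   = arcsin(-0.44889·0.98171 + 0.89359·0.19040·0.98741) = -15.82377°
λ₂ = λ₁ + atan2(sin θ sin δ cos φ₁, cos δ − sin φ₁ sin φ₂) = -13.39331°

13.393°W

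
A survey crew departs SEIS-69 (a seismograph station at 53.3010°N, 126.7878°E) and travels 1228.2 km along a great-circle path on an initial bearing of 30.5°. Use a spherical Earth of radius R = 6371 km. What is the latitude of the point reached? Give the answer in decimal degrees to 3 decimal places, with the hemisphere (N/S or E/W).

62.324°N

δ = d/R = 1228.2/6371 = 0.192780 rad
φ₂ = arcsin(sin φ₁ cos δ + cos φ₁ sin δ cos θ)
   = arcsin(0.80179·0.98148 + 0.59761·0.19159·0.86163) = 62.32368°
λ₂ = λ₁ + atan2(sin θ sin δ cos φ₁, cos δ − sin φ₁ sin φ₂) = 138.87208°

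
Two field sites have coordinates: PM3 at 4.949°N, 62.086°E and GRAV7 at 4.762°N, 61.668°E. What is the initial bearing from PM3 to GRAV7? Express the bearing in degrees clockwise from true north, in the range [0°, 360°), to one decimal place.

Δλ = -0.4180°
y = sin Δλ · cos φ₂ = -0.007270
x = cos φ₁ sin φ₂ − sin φ₁ cos φ₂ cos Δλ = -0.003261
θ = atan2(y, x) = -114.1613° → 245.8387° (mod 360°)

245.8°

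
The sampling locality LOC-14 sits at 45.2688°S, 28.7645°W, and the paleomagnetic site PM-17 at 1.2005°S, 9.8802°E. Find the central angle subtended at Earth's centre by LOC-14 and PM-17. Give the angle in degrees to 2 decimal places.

Δφ = 44.0683°,  Δλ = 38.6447°
a = sin²(Δφ/2) + cos φ₁ cos φ₂ sin²(Δλ/2) = 0.217780
c = 2·arcsin(√a) = 0.971041 rad = 55.6366°

55.64°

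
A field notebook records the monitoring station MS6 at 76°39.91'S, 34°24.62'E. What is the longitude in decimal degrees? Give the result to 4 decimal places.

34.4103°E

34° + 24.62′/60 = 34 + 0.41033 = 34.4103°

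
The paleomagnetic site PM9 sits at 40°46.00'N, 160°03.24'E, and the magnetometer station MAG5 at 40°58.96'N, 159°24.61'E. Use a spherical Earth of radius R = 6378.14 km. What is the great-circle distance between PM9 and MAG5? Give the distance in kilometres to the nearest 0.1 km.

PM9: φ = +40.76667°, λ = +160.05400°
MAG5: φ = +40.98267°, λ = +159.41017°
Δφ = 0.2160°,  Δλ = -0.6438°
a = sin²(Δφ/2) + cos φ₁ cos φ₂ sin²(Δλ/2) = 0.000022
c = 2·arcsin(√a) = 0.009296 rad = 0.5326°
d = R·c = 6378.14 × 0.009296 = 59.3 km

59.3 km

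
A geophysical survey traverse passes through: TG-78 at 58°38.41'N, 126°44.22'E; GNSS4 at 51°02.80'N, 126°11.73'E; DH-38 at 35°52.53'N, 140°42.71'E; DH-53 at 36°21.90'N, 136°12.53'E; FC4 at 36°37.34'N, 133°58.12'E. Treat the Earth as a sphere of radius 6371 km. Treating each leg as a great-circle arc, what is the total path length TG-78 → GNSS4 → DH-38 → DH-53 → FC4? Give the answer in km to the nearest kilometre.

TG-78: φ = +58.64017°, λ = +126.73700°
GNSS4: φ = +51.04667°, λ = +126.19550°
DH-38: φ = +35.87550°, λ = +140.71183°
DH-53: φ = +36.36500°, λ = +136.20883°
FC4: φ = +36.62233°, λ = +133.96867°
TG-78→GNSS4: c = 0.132642 rad, d = 845.06 km
GNSS4→DH-38: c = 0.321110 rad, d = 2045.79 km
DH-38→DH-53: c = 0.064051 rad, d = 408.07 km
DH-53→FC4: c = 0.031750 rad, d = 202.28 km
Total = 845.06 + 2045.79 + 408.07 + 202.28 = 3501.21 km

3501 km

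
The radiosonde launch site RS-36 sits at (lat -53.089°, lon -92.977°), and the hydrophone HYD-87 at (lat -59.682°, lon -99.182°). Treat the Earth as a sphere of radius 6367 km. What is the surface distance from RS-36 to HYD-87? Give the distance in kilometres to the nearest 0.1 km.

825.3 km

Δφ = -6.5930°,  Δλ = -6.2050°
a = sin²(Δφ/2) + cos φ₁ cos φ₂ sin²(Δλ/2) = 0.004195
c = 2·arcsin(√a) = 0.129623 rad = 7.4269°
d = R·c = 6367 × 0.129623 = 825.3 km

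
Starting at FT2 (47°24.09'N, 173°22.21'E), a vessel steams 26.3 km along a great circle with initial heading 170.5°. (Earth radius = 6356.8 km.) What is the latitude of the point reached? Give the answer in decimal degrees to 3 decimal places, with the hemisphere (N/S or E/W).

47.168°N

FT2: φ = +47.40150°, λ = +173.37017°
δ = d/R = 26.3/6356.8 = 0.004137 rad
φ₂ = arcsin(sin φ₁ cos δ + cos φ₁ sin δ cos θ)
   = arcsin(0.73611·0.99999 + 0.67686·0.00414·-0.98629) = 47.16769°
λ₂ = λ₁ + atan2(sin θ sin δ cos φ₁, cos δ − sin φ₁ sin φ₂) = 173.42771°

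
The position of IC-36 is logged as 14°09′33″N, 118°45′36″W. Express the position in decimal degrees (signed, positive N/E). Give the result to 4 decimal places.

lat: 14.1592° N → +14.1592°
lon: 118.7600° W → -118.7600°

+14.1592°, -118.7600°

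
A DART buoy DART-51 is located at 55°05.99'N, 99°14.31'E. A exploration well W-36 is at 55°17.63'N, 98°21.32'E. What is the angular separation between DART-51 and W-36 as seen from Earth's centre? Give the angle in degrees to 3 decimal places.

0.540°

DART-51: φ = +55.09983°, λ = +99.23850°
W-36: φ = +55.29383°, λ = +98.35533°
Δφ = 0.1940°,  Δλ = -0.8832°
a = sin²(Δφ/2) + cos φ₁ cos φ₂ sin²(Δλ/2) = 0.000022
c = 2·arcsin(√a) = 0.009427 rad = 0.5401°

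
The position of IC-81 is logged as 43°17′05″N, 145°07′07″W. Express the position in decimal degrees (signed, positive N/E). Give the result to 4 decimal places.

+43.2847°, -145.1186°

lat: 43.2847° N → +43.2847°
lon: 145.1186° W → -145.1186°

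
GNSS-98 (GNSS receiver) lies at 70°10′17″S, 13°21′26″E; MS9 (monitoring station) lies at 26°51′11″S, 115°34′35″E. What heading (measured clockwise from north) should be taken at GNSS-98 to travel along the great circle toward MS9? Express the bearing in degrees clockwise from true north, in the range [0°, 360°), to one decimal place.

110.8°

GNSS-98: φ = -70.17139°, λ = +13.35722°
MS9: φ = -26.85306°, λ = +115.57639°
Δλ = 102.2192°
y = sin Δλ · cos φ₂ = 0.871956
x = cos φ₁ sin φ₂ − sin φ₁ cos φ₂ cos Δλ = -0.330855
θ = atan2(y, x) = 110.7787° → 110.7787° (mod 360°)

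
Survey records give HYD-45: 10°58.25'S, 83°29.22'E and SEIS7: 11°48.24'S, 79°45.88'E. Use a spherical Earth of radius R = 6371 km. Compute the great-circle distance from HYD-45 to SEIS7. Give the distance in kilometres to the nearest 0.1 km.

HYD-45: φ = -10.97083°, λ = +83.48700°
SEIS7: φ = -11.80400°, λ = +79.76467°
Δφ = -0.8332°,  Δλ = -3.7223°
a = sin²(Δφ/2) + cos φ₁ cos φ₂ sin²(Δλ/2) = 0.001066
c = 2·arcsin(√a) = 0.065326 rad = 3.7429°
d = R·c = 6371 × 0.065326 = 416.2 km

416.2 km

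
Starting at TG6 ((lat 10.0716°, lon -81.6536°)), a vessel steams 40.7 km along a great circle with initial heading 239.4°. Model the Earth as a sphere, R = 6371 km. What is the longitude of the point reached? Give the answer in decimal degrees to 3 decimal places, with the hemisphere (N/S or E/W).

81.973°W

δ = d/R = 40.7/6371 = 0.006388 rad
φ₂ = arcsin(sin φ₁ cos δ + cos φ₁ sin δ cos θ)
   = arcsin(0.17488·0.99998 + 0.98459·0.00639·-0.50904) = 9.88513°
λ₂ = λ₁ + atan2(sin θ sin δ cos φ₁, cos δ − sin φ₁ sin φ₂) = -81.97340°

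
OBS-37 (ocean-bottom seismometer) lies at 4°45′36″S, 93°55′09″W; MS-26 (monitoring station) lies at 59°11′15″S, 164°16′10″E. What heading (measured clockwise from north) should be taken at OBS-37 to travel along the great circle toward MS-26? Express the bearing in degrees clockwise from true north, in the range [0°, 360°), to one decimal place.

OBS-37: φ = -4.76000°, λ = -93.91917°
MS-26: φ = -59.18750°, λ = +164.26944°
Δλ = -101.8114°
y = sin Δλ · cos φ₂ = -0.501385
x = cos φ₁ sin φ₂ − sin φ₁ cos φ₂ cos Δλ = -0.864587
θ = atan2(y, x) = -149.8900° → 210.1100° (mod 360°)

210.1°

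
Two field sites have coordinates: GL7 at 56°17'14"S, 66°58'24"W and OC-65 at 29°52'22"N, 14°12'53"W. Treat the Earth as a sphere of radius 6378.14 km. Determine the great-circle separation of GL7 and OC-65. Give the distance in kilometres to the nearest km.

10806 km

GL7: φ = -56.28722°, λ = -66.97333°
OC-65: φ = +29.87278°, λ = -14.21472°
Δφ = 86.1600°,  Δλ = 52.7586°
a = sin²(Δφ/2) + cos φ₁ cos φ₂ sin²(Δλ/2) = 0.561527
c = 2·arcsin(√a) = 1.694162 rad = 97.0683°
d = R·c = 6378.14 × 1.694162 = 10805.6 km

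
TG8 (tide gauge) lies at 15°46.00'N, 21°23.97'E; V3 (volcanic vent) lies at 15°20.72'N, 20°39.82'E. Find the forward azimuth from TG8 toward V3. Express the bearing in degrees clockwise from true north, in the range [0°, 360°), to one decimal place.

239.4°

TG8: φ = +15.76667°, λ = +21.39950°
V3: φ = +15.34533°, λ = +20.66367°
Δλ = -0.7358°
y = sin Δλ · cos φ₂ = -0.012385
x = cos φ₁ sin φ₂ − sin φ₁ cos φ₂ cos Δλ = -0.007332
θ = atan2(y, x) = -120.6267° → 239.3733° (mod 360°)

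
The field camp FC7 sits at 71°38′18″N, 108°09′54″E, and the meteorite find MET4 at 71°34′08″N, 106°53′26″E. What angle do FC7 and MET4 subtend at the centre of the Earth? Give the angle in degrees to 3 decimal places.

0.408°

FC7: φ = +71.63833°, λ = +108.16500°
MET4: φ = +71.56889°, λ = +106.89056°
Δφ = -0.0694°,  Δλ = -1.2744°
a = sin²(Δφ/2) + cos φ₁ cos φ₂ sin²(Δλ/2) = 0.000013
c = 2·arcsin(√a) = 0.007123 rad = 0.4081°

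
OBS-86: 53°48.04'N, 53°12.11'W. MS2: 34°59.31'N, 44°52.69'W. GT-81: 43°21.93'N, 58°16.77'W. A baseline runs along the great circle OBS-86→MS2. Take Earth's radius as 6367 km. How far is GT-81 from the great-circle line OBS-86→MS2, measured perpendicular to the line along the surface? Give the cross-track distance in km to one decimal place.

786.1 km

OBS-86: φ = +53.80067°, λ = -53.20183°
MS2: φ = +34.98850°, λ = -44.87817°
GT-81: φ = +43.36550°, λ = -58.27950°
δ₁₃ = central angle OBS-86→GT-81 = 0.191207 rad  (haversine)
θ₁₃ = bearing OBS-86→GT-81 = 199.790°,  θ₁₂ = bearing OBS-86→MS2 = 159.398°
dₓₜ = R·arcsin(sin δ₁₃ · sin(θ₁₃ − θ₁₂)) = 6367·arcsin(0.19004·sin(40.391°)) = 786.091 km
|dₓₜ| = 786.091 km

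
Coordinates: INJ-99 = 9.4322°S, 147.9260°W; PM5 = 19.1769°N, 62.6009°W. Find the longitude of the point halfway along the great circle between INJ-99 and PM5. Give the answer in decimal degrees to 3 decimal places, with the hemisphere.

106.411°W

Bx = cos φ₂ cos Δλ = 0.076979,  By = cos φ₂ sin Δλ = 0.941367
φₘ = atan2(sin φ₁ + sin φ₂, √((cos φ₁ + Bx)² + By²)) = 6.61101°
λₘ = λ₁ + atan2(By, cos φ₁ + Bx) = -106.41098°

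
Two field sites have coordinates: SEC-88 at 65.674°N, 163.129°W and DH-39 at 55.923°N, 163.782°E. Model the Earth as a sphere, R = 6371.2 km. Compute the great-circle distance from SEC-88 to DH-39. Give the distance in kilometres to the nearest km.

Δφ = -9.7510°,  Δλ = -33.0890°
a = sin²(Δφ/2) + cos φ₁ cos φ₂ sin²(Δλ/2) = 0.025939
c = 2·arcsin(√a) = 0.323521 rad = 18.5364°
d = R·c = 6371.2 × 0.323521 = 2061.2 km

2061 km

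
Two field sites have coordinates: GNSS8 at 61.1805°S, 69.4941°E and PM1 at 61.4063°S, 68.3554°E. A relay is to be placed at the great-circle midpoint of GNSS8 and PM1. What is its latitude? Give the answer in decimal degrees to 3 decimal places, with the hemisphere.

61.295°S

Bx = cos φ₂ cos Δλ = 0.478501,  By = cos φ₂ sin Δλ = -0.009511
φₘ = atan2(sin φ₁ + sin φ₂, √((cos φ₁ + Bx)² + By²)) = -61.29459°
λₘ = λ₁ + atan2(By, cos φ₁ + Bx) = 68.92680°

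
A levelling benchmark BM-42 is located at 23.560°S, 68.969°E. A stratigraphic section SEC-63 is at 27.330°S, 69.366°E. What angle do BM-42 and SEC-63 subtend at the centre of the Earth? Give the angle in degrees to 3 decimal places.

Δφ = -3.7700°,  Δλ = 0.3970°
a = sin²(Δφ/2) + cos φ₁ cos φ₂ sin²(Δλ/2) = 0.001092
c = 2·arcsin(√a) = 0.066096 rad = 3.7870°

3.787°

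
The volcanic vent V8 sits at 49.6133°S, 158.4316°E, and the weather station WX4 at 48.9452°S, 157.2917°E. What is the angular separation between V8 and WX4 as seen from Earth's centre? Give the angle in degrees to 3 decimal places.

1.000°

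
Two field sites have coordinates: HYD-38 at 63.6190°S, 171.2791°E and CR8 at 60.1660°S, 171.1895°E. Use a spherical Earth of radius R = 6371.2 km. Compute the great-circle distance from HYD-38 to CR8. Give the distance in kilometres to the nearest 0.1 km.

384.0 km

Δφ = 3.4530°,  Δλ = -0.0896°
a = sin²(Δφ/2) + cos φ₁ cos φ₂ sin²(Δλ/2) = 0.000908
c = 2·arcsin(√a) = 0.060271 rad = 3.4533°
d = R·c = 6371.2 × 0.060271 = 384.0 km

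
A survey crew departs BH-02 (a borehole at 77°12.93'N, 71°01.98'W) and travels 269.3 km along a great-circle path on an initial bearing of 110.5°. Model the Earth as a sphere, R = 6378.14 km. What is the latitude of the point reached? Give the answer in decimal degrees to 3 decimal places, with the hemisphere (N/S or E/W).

BH-02: φ = +77.21550°, λ = -71.03300°
δ = d/R = 269.3/6378.14 = 0.042222 rad
φ₂ = arcsin(sin φ₁ cos δ + cos φ₁ sin δ cos θ)
   = arcsin(0.97521·0.99911 + 0.22128·0.04221·-0.35021) = 76.18434°
λ₂ = λ₁ + atan2(sin θ sin δ cos φ₁, cos δ − sin φ₁ sin φ₂) = -61.50294°

76.184°N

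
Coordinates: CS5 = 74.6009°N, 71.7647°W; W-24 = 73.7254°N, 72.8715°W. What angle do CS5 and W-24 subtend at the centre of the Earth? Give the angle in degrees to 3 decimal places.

Δφ = -0.8755°,  Δλ = -1.1068°
a = sin²(Δφ/2) + cos φ₁ cos φ₂ sin²(Δλ/2) = 0.000065
c = 2·arcsin(√a) = 0.016163 rad = 0.9261°

0.926°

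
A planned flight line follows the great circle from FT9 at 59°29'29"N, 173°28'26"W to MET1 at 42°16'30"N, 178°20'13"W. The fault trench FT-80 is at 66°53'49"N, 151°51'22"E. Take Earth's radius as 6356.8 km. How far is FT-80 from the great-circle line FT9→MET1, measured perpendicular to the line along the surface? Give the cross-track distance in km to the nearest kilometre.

FT9: φ = +59.49139°, λ = -173.47389°
MET1: φ = +42.27500°, λ = -178.33694°
FT-80: φ = +66.89694°, λ = +151.85611°
δ₁₃ = central angle FT9→FT-80 = 0.296761 rad  (haversine)
θ₁₃ = bearing FT9→FT-80 = 310.244°,  θ₁₂ = bearing FT9→MET1 = 192.056°
dₓₜ = R·arcsin(sin δ₁₃ · sin(θ₁₃ − θ₁₂)) = 6356.8·arcsin(0.29242·sin(118.187°)) = 1657.138 km
|dₓₜ| = 1657.138 km

1657 km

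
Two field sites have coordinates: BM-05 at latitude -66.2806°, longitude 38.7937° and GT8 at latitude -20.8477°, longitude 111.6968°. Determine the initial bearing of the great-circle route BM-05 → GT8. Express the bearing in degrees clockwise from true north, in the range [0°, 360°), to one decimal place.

83.1°

Δλ = 72.9031°
y = sin Δλ · cos φ₂ = 0.893232
x = cos φ₁ sin φ₂ − sin φ₁ cos φ₂ cos Δλ = 0.108375
θ = atan2(y, x) = 83.0822° → 83.0822° (mod 360°)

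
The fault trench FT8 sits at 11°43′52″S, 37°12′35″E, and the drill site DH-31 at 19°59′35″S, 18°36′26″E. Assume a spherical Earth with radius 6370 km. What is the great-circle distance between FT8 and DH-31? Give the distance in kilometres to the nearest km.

2189 km

FT8: φ = -11.73111°, λ = +37.20972°
DH-31: φ = -19.99306°, λ = +18.60722°
Δφ = -8.2619°,  Δλ = -18.6025°
a = sin²(Δφ/2) + cos φ₁ cos φ₂ sin²(Δλ/2) = 0.029225
c = 2·arcsin(√a) = 0.343594 rad = 19.6865°
d = R·c = 6370 × 0.343594 = 2188.7 km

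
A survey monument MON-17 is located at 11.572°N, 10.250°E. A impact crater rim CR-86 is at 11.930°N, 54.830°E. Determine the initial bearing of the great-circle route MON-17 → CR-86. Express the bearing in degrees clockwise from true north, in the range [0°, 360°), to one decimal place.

84.8°

Δλ = 44.5800°
y = sin Δλ · cos φ₂ = 0.686744
x = cos φ₁ sin φ₂ − sin φ₁ cos φ₂ cos Δλ = 0.062720
θ = atan2(y, x) = 84.7817° → 84.7817° (mod 360°)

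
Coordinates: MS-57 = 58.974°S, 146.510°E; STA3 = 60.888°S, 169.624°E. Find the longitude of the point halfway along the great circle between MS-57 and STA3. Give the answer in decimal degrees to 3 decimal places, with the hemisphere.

157.729°E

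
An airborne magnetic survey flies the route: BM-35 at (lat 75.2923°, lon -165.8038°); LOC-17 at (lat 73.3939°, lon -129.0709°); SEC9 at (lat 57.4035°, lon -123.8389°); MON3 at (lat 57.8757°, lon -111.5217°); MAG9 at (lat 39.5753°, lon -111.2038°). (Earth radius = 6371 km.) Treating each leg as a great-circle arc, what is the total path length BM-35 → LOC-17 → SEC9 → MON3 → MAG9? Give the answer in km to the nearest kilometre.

5665 km

BM-35→LOC-17: c = 0.173171 rad, d = 1103.27 km
LOC-17→SEC9: c = 0.281404 rad, d = 1792.83 km
SEC9→MON3: c = 0.115198 rad, d = 733.93 km
MON3→MAG9: c = 0.319422 rad, d = 2035.04 km
Total = 1103.27 + 1792.83 + 733.93 + 2035.04 = 5665.07 km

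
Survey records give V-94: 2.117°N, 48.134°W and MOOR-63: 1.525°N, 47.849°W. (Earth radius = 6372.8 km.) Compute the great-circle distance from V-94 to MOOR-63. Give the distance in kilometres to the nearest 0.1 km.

Δφ = -0.5920°,  Δλ = 0.2850°
a = sin²(Δφ/2) + cos φ₁ cos φ₂ sin²(Δλ/2) = 0.000033
c = 2·arcsin(√a) = 0.011466 rad = 0.6570°
d = R·c = 6372.8 × 0.011466 = 73.1 km

73.1 km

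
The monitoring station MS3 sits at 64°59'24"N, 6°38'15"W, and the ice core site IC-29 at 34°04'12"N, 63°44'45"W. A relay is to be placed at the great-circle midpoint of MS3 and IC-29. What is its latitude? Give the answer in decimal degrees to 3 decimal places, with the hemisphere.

52.730°N

MS3: φ = +64.99000°, λ = -6.63750°
IC-29: φ = +34.07000°, λ = -63.74583°
Bx = cos φ₂ cos Δλ = 0.449839,  By = cos φ₂ sin Δλ = -0.695568
φₘ = atan2(sin φ₁ + sin φ₂, √((cos φ₁ + Bx)² + By²)) = 52.72991°
λₘ = λ₁ + atan2(By, cos φ₁ + Bx) = -45.19607°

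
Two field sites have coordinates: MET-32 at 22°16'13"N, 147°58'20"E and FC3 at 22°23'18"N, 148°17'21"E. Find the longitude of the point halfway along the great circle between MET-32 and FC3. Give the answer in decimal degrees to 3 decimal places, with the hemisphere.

148.131°E

MET-32: φ = +22.27028°, λ = +147.97222°
FC3: φ = +22.38833°, λ = +148.28917°
Bx = cos φ₂ cos Δλ = 0.924609,  By = cos φ₂ sin Δλ = 0.005115
φₘ = atan2(sin φ₁ + sin φ₂, √((cos φ₁ + Bx)² + By²)) = 22.32938°
λₘ = λ₁ + atan2(By, cos φ₁ + Bx) = 148.13063°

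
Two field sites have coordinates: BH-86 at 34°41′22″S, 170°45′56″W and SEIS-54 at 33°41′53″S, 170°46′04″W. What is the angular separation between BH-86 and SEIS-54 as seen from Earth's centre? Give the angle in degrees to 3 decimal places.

0.991°

BH-86: φ = -34.68944°, λ = -170.76556°
SEIS-54: φ = -33.69806°, λ = -170.76778°
Δφ = 0.9914°,  Δλ = -0.0022°
a = sin²(Δφ/2) + cos φ₁ cos φ₂ sin²(Δλ/2) = 0.000075
c = 2·arcsin(√a) = 0.017303 rad = 0.9914°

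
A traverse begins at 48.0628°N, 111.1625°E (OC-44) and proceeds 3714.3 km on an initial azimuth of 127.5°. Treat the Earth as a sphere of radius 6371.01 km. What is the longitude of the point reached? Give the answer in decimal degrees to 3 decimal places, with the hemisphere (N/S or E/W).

139.579°E

δ = d/R = 3714.3/6371.01 = 0.583000 rad
φ₂ = arcsin(sin φ₁ cos δ + cos φ₁ sin δ cos θ)
   = arcsin(0.74388·0.83481 + 0.66832·0.55053·-0.60876) = 23.39198°
λ₂ = λ₁ + atan2(sin θ sin δ cos φ₁, cos δ − sin φ₁ sin φ₂) = 139.57903°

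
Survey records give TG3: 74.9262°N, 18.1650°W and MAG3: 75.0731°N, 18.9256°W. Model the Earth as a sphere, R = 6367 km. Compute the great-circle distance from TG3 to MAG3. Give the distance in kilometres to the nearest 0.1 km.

27.3 km

Δφ = 0.1469°,  Δλ = -0.7606°
a = sin²(Δφ/2) + cos φ₁ cos φ₂ sin²(Δλ/2) = 0.000005
c = 2·arcsin(√a) = 0.004287 rad = 0.2456°
d = R·c = 6367 × 0.004287 = 27.3 km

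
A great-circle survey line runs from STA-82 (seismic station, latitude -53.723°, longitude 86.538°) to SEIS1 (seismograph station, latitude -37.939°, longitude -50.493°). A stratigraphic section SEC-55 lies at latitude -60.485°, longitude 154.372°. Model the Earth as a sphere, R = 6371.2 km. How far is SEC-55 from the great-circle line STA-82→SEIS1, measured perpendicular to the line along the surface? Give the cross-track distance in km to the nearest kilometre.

δ₁₃ = central angle STA-82→SEC-55 = 0.624037 rad  (haversine)
θ₁₃ = bearing STA-82→SEC-55 = 128.665°,  θ₁₂ = bearing STA-82→SEIS1 = 212.961°
dₓₜ = R·arcsin(sin δ₁₃ · sin(θ₁₃ − θ₁₂)) = 6371.2·arcsin(0.58432·sin(-84.296°)) = -3953.177 km
|dₓₜ| = 3953.177 km

3953 km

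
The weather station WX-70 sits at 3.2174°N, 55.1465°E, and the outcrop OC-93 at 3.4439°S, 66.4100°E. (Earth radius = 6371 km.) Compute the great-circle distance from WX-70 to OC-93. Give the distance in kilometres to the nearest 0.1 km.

1454.5 km

Δφ = -6.6613°,  Δλ = 11.2635°
a = sin²(Δφ/2) + cos φ₁ cos φ₂ sin²(Δλ/2) = 0.012973
c = 2·arcsin(√a) = 0.228295 rad = 13.0804°
d = R·c = 6371 × 0.228295 = 1454.5 km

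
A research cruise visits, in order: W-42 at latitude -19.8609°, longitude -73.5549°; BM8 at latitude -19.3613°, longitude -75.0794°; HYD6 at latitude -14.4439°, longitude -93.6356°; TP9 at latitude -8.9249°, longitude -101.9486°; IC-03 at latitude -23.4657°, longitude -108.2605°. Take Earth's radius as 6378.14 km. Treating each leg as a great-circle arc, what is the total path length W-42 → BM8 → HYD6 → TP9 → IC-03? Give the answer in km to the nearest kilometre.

5066 km

W-42→BM8: c = 0.026537 rad, d = 169.26 km
BM8→HYD6: c = 0.321313 rad, d = 2049.38 km
HYD6→TP9: c = 0.171601 rad, d = 1094.49 km
TP9→IC-03: c = 0.274813 rad, d = 1752.80 km
Total = 169.26 + 2049.38 + 1094.49 + 1752.80 = 5065.93 km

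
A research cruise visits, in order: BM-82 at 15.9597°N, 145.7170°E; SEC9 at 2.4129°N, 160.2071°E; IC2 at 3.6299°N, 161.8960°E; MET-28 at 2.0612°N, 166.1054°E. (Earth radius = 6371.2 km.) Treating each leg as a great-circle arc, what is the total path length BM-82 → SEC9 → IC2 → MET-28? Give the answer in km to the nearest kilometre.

2918 km

BM-82→SEC9: c = 0.343377 rad, d = 2187.73 km
SEC9→IC2: c = 0.036299 rad, d = 231.27 km
IC2→MET-28: c = 0.078317 rad, d = 498.97 km
Total = 2187.73 + 231.27 + 498.97 = 2917.96 km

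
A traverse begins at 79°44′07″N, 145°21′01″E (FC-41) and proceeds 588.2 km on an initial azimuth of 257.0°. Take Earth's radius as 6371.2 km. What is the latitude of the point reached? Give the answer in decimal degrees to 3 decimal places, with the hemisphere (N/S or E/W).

77.451°N

FC-41: φ = +79.73528°, λ = +145.35028°
δ = d/R = 588.2/6371.2 = 0.092322 rad
φ₂ = arcsin(sin φ₁ cos δ + cos φ₁ sin δ cos θ)
   = arcsin(0.98399·0.99574 + 0.17820·0.09219·-0.22495) = 77.45059°
λ₂ = λ₁ + atan2(sin θ sin δ cos φ₁, cos δ − sin φ₁ sin φ₂) = 120.93064°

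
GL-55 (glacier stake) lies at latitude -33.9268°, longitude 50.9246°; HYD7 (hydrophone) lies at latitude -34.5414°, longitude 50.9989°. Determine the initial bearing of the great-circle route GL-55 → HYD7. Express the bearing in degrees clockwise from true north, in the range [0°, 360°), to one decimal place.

174.3°

Δλ = 0.0743°
y = sin Δλ · cos φ₂ = 0.001068
x = cos φ₁ sin φ₂ − sin φ₁ cos φ₂ cos Δλ = -0.010727
θ = atan2(y, x) = 174.3133° → 174.3133° (mod 360°)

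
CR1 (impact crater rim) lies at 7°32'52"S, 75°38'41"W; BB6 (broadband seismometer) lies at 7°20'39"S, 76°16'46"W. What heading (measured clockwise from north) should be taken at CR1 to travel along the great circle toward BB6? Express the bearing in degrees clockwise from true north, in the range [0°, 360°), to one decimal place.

287.9°

CR1: φ = -7.54778°, λ = -75.64472°
BB6: φ = -7.34417°, λ = -76.27944°
Δλ = -0.6347°
y = sin Δλ · cos φ₂ = -0.010987
x = cos φ₁ sin φ₂ − sin φ₁ cos φ₂ cos Δλ = 0.003546
θ = atan2(y, x) = -72.1141° → 287.8859° (mod 360°)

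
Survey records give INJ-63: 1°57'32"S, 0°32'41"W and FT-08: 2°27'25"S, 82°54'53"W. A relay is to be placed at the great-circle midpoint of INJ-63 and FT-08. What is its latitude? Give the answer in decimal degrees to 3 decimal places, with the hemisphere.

2.933°S

INJ-63: φ = -1.95889°, λ = -0.54472°
FT-08: φ = -2.45694°, λ = -82.91472°
Bx = cos φ₂ cos Δλ = 0.132653,  By = cos φ₂ sin Δλ = -0.990235
φₘ = atan2(sin φ₁ + sin φ₂, √((cos φ₁ + Bx)² + By²)) = -2.93266°
λₘ = λ₁ + atan2(By, cos φ₁ + Bx) = -41.72132°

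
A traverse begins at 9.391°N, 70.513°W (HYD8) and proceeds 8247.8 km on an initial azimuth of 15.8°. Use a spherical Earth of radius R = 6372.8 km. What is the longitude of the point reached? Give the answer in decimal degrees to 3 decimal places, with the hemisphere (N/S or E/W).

4.831°W

δ = d/R = 8247.8/6372.8 = 1.294219 rad
φ₂ = arcsin(sin φ₁ cos δ + cos φ₁ sin δ cos θ)
   = arcsin(0.16317·0.27306 + 0.98660·0.96200·0.96222) = 73.29553°
λ₂ = λ₁ + atan2(sin θ sin δ cos φ₁, cos δ − sin φ₁ sin φ₂) = -4.83092°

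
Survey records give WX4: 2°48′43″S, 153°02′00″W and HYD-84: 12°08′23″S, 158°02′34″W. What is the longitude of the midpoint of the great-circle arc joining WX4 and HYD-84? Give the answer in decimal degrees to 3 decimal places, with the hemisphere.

WX4: φ = -2.81194°, λ = -153.03333°
HYD-84: φ = -12.13972°, λ = -158.04278°
Bx = cos φ₂ cos Δλ = 0.973903,  By = cos φ₂ sin Δλ = -0.085367
φₘ = atan2(sin φ₁ + sin φ₂, √((cos φ₁ + Bx)² + By²)) = -7.48290°
λₘ = λ₁ + atan2(By, cos φ₁ + Bx) = -155.51122°

155.511°W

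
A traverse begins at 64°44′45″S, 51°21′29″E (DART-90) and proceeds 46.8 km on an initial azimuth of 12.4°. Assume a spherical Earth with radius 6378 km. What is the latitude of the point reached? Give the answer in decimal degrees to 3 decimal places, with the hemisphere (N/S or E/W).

64.335°S

DART-90: φ = -64.74583°, λ = +51.35806°
δ = d/R = 46.8/6378 = 0.007338 rad
φ₂ = arcsin(sin φ₁ cos δ + cos φ₁ sin δ cos θ)
   = arcsin(-0.90442·0.99997 + 0.42663·0.00734·0.97667) = -64.33507°
λ₂ = λ₁ + atan2(sin θ sin δ cos φ₁, cos δ − sin φ₁ sin φ₂) = 51.56650°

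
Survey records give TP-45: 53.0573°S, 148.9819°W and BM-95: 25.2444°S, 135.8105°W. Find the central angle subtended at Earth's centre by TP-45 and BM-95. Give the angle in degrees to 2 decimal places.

29.52°

Δφ = 27.8129°,  Δλ = 13.1714°
a = sin²(Δφ/2) + cos φ₁ cos φ₂ sin²(Δλ/2) = 0.064913
c = 2·arcsin(√a) = 0.515239 rad = 29.5210°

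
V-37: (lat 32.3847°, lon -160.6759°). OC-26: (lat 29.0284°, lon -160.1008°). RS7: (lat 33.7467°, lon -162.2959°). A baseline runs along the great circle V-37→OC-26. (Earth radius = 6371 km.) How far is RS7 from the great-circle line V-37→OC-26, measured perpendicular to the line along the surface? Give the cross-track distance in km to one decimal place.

δ₁₃ = central angle V-37→RS7 = 0.033563 rad  (haversine)
θ₁₃ = bearing V-37→RS7 = 315.531°,  θ₁₂ = bearing V-37→OC-26 = 171.471°
dₓₜ = R·arcsin(sin δ₁₃ · sin(θ₁₃ − θ₁₂)) = 6371·arcsin(0.03356·sin(144.060°)) = 125.488 km
|dₓₜ| = 125.488 km

125.5 km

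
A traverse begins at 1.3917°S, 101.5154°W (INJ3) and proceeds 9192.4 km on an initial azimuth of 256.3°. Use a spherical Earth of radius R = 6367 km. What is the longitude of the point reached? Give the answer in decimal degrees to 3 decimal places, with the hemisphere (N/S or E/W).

δ = d/R = 9192.4/6367 = 1.443757 rad
φ₂ = arcsin(sin φ₁ cos δ + cos φ₁ sin δ cos θ)
   = arcsin(-0.02429·0.12670 + 0.99971·0.99194·-0.23684) = -13.76484°
λ₂ = λ₁ + atan2(sin θ sin δ cos φ₁, cos δ − sin φ₁ sin φ₂) = 175.63829°

175.638°E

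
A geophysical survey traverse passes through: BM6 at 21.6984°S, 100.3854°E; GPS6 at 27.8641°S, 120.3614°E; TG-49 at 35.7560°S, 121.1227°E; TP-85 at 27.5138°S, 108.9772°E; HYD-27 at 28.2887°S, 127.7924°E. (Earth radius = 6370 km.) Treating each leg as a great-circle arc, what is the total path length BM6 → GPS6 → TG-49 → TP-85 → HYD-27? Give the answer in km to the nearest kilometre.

6324 km

BM6→GPS6: c = 0.333826 rad, d = 2126.47 km
GPS6→TG-49: c = 0.138200 rad, d = 880.33 km
TG-49→TP-85: c = 0.230463 rad, d = 1468.05 km
TP-85→HYD-27: c = 0.290237 rad, d = 1848.81 km
Total = 2126.47 + 880.33 + 1468.05 + 1848.81 = 6323.67 km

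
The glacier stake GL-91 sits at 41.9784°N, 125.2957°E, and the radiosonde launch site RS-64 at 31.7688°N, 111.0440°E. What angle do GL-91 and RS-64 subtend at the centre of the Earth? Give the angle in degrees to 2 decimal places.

15.27°

Δφ = -10.2096°,  Δλ = -14.2517°
a = sin²(Δφ/2) + cos φ₁ cos φ₂ sin²(Δλ/2) = 0.017643
c = 2·arcsin(√a) = 0.266439 rad = 15.2658°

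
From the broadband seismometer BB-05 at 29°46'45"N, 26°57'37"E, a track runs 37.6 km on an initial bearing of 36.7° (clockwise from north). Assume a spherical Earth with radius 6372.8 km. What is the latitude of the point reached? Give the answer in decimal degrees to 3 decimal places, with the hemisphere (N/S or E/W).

30.050°N

BB-05: φ = +29.77917°, λ = +26.96028°
δ = d/R = 37.6/6372.8 = 0.005900 rad
φ₂ = arcsin(sin φ₁ cos δ + cos φ₁ sin δ cos θ)
   = arcsin(0.49666·0.99998 + 0.86795·0.00590·0.80178) = 30.05000°
λ₂ = λ₁ + atan2(sin θ sin δ cos φ₁, cos δ − sin φ₁ sin φ₂) = 27.19368°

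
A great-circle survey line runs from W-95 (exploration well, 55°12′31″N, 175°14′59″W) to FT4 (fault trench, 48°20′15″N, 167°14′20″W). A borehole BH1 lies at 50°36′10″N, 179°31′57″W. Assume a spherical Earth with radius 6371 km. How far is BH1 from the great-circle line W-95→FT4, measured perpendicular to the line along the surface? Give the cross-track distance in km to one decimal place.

551.6 km

W-95: φ = +55.20861°, λ = -175.24972°
FT4: φ = +48.33750°, λ = -167.23889°
BH1: φ = +50.60278°, λ = -179.53250°
δ₁₃ = central angle W-95→BH1 = 0.092125 rad  (haversine)
θ₁₃ = bearing W-95→BH1 = 211.013°,  θ₁₂ = bearing W-95→FT4 = 140.978°
dₓₜ = R·arcsin(sin δ₁₃ · sin(θ₁₃ − θ₁₂)) = 6371·arcsin(0.09200·sin(70.035°)) = 551.565 km
|dₓₜ| = 551.565 km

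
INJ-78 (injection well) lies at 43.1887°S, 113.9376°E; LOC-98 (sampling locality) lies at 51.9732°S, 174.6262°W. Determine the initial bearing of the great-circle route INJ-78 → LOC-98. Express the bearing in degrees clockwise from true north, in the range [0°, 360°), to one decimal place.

Δλ = 71.4362°
y = sin Δλ · cos φ₂ = 0.583978
x = cos φ₁ sin φ₂ − sin φ₁ cos φ₂ cos Δλ = -0.440107
θ = atan2(y, x) = 127.0030° → 127.0030° (mod 360°)

127.0°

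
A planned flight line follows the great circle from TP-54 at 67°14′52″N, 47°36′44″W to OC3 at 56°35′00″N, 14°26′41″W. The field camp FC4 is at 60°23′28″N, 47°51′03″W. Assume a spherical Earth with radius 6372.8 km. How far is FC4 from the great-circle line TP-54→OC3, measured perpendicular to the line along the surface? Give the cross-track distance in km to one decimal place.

TP-54: φ = +67.24778°, λ = -47.61222°
OC3: φ = +56.58333°, λ = -14.44472°
FC4: φ = +60.39111°, λ = -47.85083°
δ₁₃ = central angle TP-54→FC4 = 0.119685 rad  (haversine)
θ₁₃ = bearing TP-54→FC4 = 180.987°,  θ₁₂ = bearing TP-54→OC3 = 108.756°
dₓₜ = R·arcsin(sin δ₁₃ · sin(θ₁₃ − θ₁₂)) = 6372.8·arcsin(0.11940·sin(72.231°)) = 726.183 km
|dₓₜ| = 726.183 km

726.2 km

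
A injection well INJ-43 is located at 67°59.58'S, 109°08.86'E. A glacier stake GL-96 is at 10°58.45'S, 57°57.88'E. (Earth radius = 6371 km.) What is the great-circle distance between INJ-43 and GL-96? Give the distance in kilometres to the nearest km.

7336 km

INJ-43: φ = -67.99300°, λ = +109.14767°
GL-96: φ = -10.97417°, λ = +57.96467°
Δφ = 57.0188°,  Δλ = -51.1830°
a = sin²(Δφ/2) + cos φ₁ cos φ₂ sin²(Δλ/2) = 0.296456
c = 2·arcsin(√a) = 1.151533 rad = 65.9780°
d = R·c = 6371 × 1.151533 = 7336.4 km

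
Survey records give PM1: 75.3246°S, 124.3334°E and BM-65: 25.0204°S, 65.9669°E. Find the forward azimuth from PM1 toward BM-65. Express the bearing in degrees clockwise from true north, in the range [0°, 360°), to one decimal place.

Δλ = -58.3665°
y = sin Δλ · cos φ₂ = -0.771521
x = cos φ₁ sin φ₂ − sin φ₁ cos φ₂ cos Δλ = 0.352611
θ = atan2(y, x) = -65.4380° → 294.5620° (mod 360°)

294.6°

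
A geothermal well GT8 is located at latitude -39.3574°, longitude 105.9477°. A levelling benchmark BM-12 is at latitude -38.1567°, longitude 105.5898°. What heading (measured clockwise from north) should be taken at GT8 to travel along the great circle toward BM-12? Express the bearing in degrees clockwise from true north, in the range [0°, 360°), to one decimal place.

Δλ = -0.3579°
y = sin Δλ · cos φ₂ = -0.004912
x = cos φ₁ sin φ₂ − sin φ₁ cos φ₂ cos Δλ = 0.020945
θ = atan2(y, x) = -13.1979° → 346.8021° (mod 360°)

346.8°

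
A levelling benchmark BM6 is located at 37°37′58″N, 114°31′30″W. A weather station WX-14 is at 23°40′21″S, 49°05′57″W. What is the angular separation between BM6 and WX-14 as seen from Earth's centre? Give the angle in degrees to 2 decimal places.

BM6: φ = +37.63278°, λ = -114.52500°
WX-14: φ = -23.67250°, λ = -49.09917°
Δφ = -61.3053°,  Δλ = 65.4258°
a = sin²(Δφ/2) + cos φ₁ cos φ₂ sin²(Δλ/2) = 0.471764
c = 2·arcsin(√a) = 1.514294 rad = 86.7627°

86.76°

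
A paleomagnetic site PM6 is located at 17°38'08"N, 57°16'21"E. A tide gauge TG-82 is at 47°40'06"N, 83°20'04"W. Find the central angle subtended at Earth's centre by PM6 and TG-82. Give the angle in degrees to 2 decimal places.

105.78°

PM6: φ = +17.63556°, λ = +57.27250°
TG-82: φ = +47.66833°, λ = -83.33444°
Δφ = 30.0328°,  Δλ = -140.6069°
a = sin²(Δφ/2) + cos φ₁ cos φ₂ sin²(Δλ/2) = 0.636001
c = 2·arcsin(√a) = 1.846269 rad = 105.7834°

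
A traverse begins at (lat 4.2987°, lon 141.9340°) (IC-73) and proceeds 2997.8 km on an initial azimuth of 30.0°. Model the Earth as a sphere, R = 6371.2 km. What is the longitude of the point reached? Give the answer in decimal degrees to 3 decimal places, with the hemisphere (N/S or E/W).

δ = d/R = 2997.8/6371.2 = 0.470524 rad
φ₂ = arcsin(sin φ₁ cos δ + cos φ₁ sin δ cos θ)
   = arcsin(0.07496·0.89133 + 0.99719·0.45335·0.86603) = 27.27885°
λ₂ = λ₁ + atan2(sin θ sin δ cos φ₁, cos δ − sin φ₁ sin φ₂) = 156.70998°

156.710°E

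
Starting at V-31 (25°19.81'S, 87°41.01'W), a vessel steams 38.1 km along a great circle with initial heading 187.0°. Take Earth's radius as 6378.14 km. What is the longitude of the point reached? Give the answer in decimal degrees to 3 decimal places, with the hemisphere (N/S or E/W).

V-31: φ = -25.33017°, λ = -87.68350°
δ = d/R = 38.1/6378.14 = 0.005974 rad
φ₂ = arcsin(sin φ₁ cos δ + cos φ₁ sin δ cos θ)
   = arcsin(-0.42783·0.99998 + 0.90386·0.00597·-0.99255) = -25.66987°
λ₂ = λ₁ + atan2(sin θ sin δ cos φ₁, cos δ − sin φ₁ sin φ₂) = -87.72978°

87.730°W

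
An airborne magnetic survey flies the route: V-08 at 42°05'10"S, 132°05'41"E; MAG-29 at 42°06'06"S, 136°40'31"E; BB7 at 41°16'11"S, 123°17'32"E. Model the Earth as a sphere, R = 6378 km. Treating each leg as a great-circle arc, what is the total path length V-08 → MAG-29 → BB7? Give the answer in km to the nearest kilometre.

V-08: φ = -42.08611°, λ = +132.09472°
MAG-29: φ = -42.10167°, λ = +136.67528°
BB7: φ = -41.26972°, λ = +123.29222°
V-08→MAG-29: c = 0.059317 rad, d = 378.32 km
MAG-29→BB7: c = 0.174860 rad, d = 1115.26 km
Total = 378.32 + 1115.26 = 1493.58 km

1494 km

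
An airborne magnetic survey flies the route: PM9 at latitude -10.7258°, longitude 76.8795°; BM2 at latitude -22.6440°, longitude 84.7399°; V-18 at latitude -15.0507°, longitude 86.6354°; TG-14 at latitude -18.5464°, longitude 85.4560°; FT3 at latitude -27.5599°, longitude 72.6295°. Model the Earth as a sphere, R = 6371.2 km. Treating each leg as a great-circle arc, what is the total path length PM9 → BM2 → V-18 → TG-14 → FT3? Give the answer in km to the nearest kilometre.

4492 km

PM9→BM2: c = 0.245880 rad, d = 1566.55 km
BM2→V-18: c = 0.136169 rad, d = 867.56 km
V-18→TG-14: c = 0.064114 rad, d = 408.48 km
TG-14→FT3: c = 0.258875 rad, d = 1649.34 km
Total = 1566.55 + 867.56 + 408.48 + 1649.34 = 4491.94 km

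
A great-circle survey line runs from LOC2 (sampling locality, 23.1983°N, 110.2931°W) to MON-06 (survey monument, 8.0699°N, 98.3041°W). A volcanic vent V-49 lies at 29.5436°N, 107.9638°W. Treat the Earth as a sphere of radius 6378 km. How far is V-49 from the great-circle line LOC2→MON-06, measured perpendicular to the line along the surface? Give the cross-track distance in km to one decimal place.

622.2 km

δ₁₃ = central angle LOC2→V-49 = 0.116572 rad  (haversine)
θ₁₃ = bearing LOC2→V-49 = 17.698°,  θ₁₂ = bearing LOC2→MON-06 = 140.834°
dₓₜ = R·arcsin(sin δ₁₃ · sin(θ₁₃ − θ₁₂)) = 6378·arcsin(0.11631·sin(-123.135°)) = -622.167 km
|dₓₜ| = 622.167 km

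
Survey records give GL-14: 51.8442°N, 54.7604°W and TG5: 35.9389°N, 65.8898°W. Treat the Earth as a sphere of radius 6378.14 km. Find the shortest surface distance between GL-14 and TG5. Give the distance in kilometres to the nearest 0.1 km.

1977.7 km

Δφ = -15.9053°,  Δλ = -11.1294°
a = sin²(Δφ/2) + cos φ₁ cos φ₂ sin²(Δλ/2) = 0.023845
c = 2·arcsin(√a) = 0.310080 rad = 17.7663°
d = R·c = 6378.14 × 0.310080 = 1977.7 km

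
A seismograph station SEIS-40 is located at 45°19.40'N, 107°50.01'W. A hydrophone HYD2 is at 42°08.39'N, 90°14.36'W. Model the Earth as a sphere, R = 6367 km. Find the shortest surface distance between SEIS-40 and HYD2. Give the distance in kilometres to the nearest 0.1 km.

1453.1 km

SEIS-40: φ = +45.32333°, λ = -107.83350°
HYD2: φ = +42.13983°, λ = -90.23933°
Δφ = -3.1835°,  Δλ = 17.5942°
a = sin²(Δφ/2) + cos φ₁ cos φ₂ sin²(Δλ/2) = 0.012966
c = 2·arcsin(√a) = 0.228230 rad = 13.0766°
d = R·c = 6367 × 0.228230 = 1453.1 km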